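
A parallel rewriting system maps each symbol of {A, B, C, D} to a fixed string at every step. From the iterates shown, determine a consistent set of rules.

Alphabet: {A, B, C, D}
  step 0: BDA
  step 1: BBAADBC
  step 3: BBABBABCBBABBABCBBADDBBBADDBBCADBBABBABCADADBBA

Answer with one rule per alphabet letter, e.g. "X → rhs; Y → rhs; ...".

A->BC, B->BBA, C->DDB, D->AD

  step 0 ⇒ step 1: BDA ⇒ BBA·AD·BC
    A ↦ BC
    B ↦ BBA
    D ↦ AD
    C ↦ DDB  (constrained at step 1)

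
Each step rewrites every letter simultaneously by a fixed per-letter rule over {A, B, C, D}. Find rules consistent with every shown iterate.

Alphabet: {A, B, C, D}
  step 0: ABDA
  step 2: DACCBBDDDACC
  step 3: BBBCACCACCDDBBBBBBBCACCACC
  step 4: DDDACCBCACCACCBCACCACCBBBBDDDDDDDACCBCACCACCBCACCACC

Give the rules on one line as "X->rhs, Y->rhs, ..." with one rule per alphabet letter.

A->BC, B->D, C->ACC, D->BB

  step 3 ⇒ step 4: BBBCACCACCDDBBBBBBBCACCACC ⇒ D·D·D·ACC·BC·ACC·ACC·BC·ACC·ACC·BB·BB·D·D·D·D·D·D·D·ACC·BC·ACC·ACC·BC·ACC·ACC
    A ↦ BC
    B ↦ D
    C ↦ ACC
    D ↦ BB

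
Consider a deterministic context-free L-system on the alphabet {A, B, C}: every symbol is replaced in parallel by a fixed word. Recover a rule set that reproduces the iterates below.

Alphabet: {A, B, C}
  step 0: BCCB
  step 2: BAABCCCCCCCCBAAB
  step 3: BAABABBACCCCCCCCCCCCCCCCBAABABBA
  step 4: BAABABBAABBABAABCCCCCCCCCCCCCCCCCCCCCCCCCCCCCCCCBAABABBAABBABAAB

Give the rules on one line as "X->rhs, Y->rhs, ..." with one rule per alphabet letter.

  step 3 ⇒ step 4: BAABABBACCCCCCCCCCCCCCCCBAABABBA ⇒ BA·AB·AB·BA·AB·BA·BA·AB·CC·CC·CC·CC·CC·CC·CC·CC·CC·CC·CC·CC·CC·CC·CC·CC·BA·AB·AB·BA·AB·BA·BA·AB
    A ↦ AB
    B ↦ BA
    C ↦ CC

A->AB, B->BA, C->CC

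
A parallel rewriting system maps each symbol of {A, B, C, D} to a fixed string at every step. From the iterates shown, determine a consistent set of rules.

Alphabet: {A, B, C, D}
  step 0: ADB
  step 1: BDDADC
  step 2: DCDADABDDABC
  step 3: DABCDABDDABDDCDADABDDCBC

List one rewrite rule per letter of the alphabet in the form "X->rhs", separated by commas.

A->BD, B->DC, C->BC, D->DA

  step 2 ⇒ step 3: DCDADABDDABC ⇒ DA·BC·DA·BD·DA·BD·DC·DA·DA·BD·DC·BC
    A ↦ BD
    B ↦ DC
    C ↦ BC
    D ↦ DA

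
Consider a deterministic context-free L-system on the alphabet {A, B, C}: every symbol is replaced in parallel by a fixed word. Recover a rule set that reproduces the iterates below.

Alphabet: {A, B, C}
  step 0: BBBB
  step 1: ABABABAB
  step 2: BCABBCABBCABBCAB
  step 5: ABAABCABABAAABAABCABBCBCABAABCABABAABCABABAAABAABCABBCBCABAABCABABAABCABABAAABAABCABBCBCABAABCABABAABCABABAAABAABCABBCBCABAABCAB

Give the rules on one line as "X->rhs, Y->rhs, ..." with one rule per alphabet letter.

A->BC, B->AB, C->AA

  step 1 ⇒ step 2: ABABABAB ⇒ BC·AB·BC·AB·BC·AB·BC·AB
    A ↦ BC
    B ↦ AB
    C ↦ AA  (constrained at step 2)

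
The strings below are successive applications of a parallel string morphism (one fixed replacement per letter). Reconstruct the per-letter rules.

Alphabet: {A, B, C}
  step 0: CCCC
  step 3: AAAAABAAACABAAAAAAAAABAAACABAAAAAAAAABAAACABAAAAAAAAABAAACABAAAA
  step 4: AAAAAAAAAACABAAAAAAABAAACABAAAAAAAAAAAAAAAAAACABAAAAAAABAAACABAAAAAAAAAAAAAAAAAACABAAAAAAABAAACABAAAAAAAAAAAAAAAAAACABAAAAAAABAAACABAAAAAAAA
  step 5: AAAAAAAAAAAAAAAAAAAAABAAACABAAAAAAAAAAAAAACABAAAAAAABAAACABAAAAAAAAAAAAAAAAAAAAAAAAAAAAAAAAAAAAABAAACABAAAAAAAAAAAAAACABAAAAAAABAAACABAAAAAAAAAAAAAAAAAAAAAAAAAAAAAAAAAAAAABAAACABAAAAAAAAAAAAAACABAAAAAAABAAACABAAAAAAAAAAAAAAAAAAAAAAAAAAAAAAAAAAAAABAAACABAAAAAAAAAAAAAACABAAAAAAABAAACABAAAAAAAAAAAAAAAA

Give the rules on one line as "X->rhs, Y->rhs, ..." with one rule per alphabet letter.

  step 4 ⇒ step 5: AAAAAAAAAACABAAAAAAABAAACABAAAAAAAAAAAAAAAAAACABAAAAAAABAAACABAAAAAAAAAAAAAAAAAACABAAAAAAABAAACABAAAAAAAAAAAAAAAAAACABAAAAAAABAAACABAAAAAAAA ⇒ AA·AA·AA·AA·AA·AA·AA·AA·AA·AA·ABA·AA·CAB·AA·AA·AA·AA·AA·AA·AA·CAB·AA·AA·AA·ABA·AA·CAB·AA·AA·AA·AA·AA·AA·AA·AA·AA·AA·AA·AA·AA·AA·AA·AA·AA·AA·ABA·AA·CAB·AA·AA·AA·AA·AA·AA·AA·CAB·AA·AA·AA·ABA·AA·CAB·AA·AA·AA·AA·AA·AA·AA·AA·AA·AA·AA·AA·AA·AA·AA·AA·AA·AA·ABA·AA·CAB·AA·AA·AA·AA·AA·AA·AA·CAB·AA·AA·AA·ABA·AA·CAB·AA·AA·AA·AA·AA·AA·AA·AA·AA·AA·AA·AA·AA·AA·AA·AA·AA·AA·ABA·AA·CAB·AA·AA·AA·AA·AA·AA·AA·CAB·AA·AA·AA·ABA·AA·CAB·AA·AA·AA·AA·AA·AA·AA·AA
    A ↦ AA
    B ↦ CAB
    C ↦ ABA

A->AA, B->CAB, C->ABA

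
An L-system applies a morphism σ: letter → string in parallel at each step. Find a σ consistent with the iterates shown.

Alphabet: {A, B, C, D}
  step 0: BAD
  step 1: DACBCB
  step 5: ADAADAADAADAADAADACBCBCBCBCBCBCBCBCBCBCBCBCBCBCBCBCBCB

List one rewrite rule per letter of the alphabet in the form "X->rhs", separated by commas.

  step 0 ⇒ step 1: BAD ⇒ DA·CB·CB
    A ↦ CB
    B ↦ DA
    D ↦ CB
    C ↦ A  (constrained at step 1)

A->CB, B->DA, C->A, D->CB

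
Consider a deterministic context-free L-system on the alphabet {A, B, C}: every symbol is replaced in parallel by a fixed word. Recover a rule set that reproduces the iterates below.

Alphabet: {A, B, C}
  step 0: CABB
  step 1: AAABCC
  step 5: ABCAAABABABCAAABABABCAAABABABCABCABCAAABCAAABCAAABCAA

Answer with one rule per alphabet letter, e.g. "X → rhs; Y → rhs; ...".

  step 0 ⇒ step 1: CABB ⇒ AA·AB·C·C
    A ↦ AB
    B ↦ C
    C ↦ AA

A->AB, B->C, C->AA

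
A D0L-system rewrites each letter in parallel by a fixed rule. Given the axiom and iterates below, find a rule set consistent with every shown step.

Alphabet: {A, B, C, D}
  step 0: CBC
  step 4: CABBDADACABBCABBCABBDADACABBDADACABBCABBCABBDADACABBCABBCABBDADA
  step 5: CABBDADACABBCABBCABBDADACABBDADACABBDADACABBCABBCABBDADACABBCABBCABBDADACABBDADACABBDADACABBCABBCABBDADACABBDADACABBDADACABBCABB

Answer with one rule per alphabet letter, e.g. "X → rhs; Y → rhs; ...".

  step 4 ⇒ step 5: CABBDADACABBCABBCABBDADACABBDADACABBCABBCABBDADACABBCABBCABBDADA ⇒ CAB·B·DA·DA·CAB·B·CAB·B·CAB·B·DA·DA·CAB·B·DA·DA·CAB·B·DA·DA·CAB·B·CAB·B·CAB·B·DA·DA·CAB·B·CAB·B·CAB·B·DA·DA·CAB·B·DA·DA·CAB·B·DA·DA·CAB·B·CAB·B·CAB·B·DA·DA·CAB·B·DA·DA·CAB·B·DA·DA·CAB·B·CAB·B
    A ↦ B
    B ↦ DA
    C ↦ CAB
    D ↦ CAB

A->B, B->DA, C->CAB, D->CAB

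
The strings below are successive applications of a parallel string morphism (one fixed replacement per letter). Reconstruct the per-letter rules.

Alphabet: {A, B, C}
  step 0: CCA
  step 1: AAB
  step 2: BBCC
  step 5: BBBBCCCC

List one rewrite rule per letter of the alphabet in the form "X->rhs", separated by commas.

  step 1 ⇒ step 2: AAB ⇒ B·B·CC
    A ↦ B
    B ↦ CC
  step 0 ⇒ step 1: CCA ⇒ A·A·B
    C ↦ A

A->B, B->CC, C->A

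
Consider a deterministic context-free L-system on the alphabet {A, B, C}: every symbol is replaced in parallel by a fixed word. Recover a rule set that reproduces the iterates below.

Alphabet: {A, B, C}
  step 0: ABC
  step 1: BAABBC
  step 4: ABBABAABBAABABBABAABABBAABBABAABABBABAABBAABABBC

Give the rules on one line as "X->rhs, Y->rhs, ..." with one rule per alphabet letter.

  step 0 ⇒ step 1: ABC ⇒ BA·AB·BC
    A ↦ BA
    B ↦ AB
    C ↦ BC

A->BA, B->AB, C->BC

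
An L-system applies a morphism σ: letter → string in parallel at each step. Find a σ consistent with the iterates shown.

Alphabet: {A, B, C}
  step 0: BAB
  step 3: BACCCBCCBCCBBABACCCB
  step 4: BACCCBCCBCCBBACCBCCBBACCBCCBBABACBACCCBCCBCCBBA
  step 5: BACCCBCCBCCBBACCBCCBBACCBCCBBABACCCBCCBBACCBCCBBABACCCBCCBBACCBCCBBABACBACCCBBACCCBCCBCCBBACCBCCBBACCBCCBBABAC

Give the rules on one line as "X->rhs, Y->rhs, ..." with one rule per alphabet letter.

  step 4 ⇒ step 5: BACCCBCCBCCBBACCBCCBBACCBCCBBABACBACCCBCCBCCBBA ⇒ BA·C·CCB·CCB·CCB·BA·CCB·CCB·BA·CCB·CCB·BA·BA·C·CCB·CCB·BA·CCB·CCB·BA·BA·C·CCB·CCB·BA·CCB·CCB·BA·BA·C·BA·C·CCB·BA·C·CCB·CCB·CCB·BA·CCB·CCB·BA·CCB·CCB·BA·BA·C
    A ↦ C
    B ↦ BA
    C ↦ CCB

A->C, B->BA, C->CCB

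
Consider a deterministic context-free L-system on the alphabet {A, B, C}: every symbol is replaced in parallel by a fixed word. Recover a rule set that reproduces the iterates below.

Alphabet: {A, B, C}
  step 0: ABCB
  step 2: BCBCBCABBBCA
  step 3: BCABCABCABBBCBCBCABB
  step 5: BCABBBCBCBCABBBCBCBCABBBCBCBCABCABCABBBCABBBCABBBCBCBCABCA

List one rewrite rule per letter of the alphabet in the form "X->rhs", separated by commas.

  step 2 ⇒ step 3: BCBCBCABBBCA ⇒ BC·A·BC·A·BC·A·BB·BC·BC·BC·A·BB
    A ↦ BB
    B ↦ BC
    C ↦ A

A->BB, B->BC, C->A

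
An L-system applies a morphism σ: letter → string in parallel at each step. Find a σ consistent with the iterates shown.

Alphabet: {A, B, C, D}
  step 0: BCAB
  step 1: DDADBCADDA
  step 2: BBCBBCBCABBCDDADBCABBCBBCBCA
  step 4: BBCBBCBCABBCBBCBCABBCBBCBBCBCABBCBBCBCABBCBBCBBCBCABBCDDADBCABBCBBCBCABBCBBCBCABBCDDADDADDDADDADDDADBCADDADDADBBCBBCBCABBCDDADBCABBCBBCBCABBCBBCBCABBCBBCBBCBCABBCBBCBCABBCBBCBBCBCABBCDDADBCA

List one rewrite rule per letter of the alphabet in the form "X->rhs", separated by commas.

  step 1 ⇒ step 2: DDADBCADDA ⇒ BBC·BBC·BCA·BBC·DDA·D·BCA·BBC·BBC·BCA
    A ↦ BCA
    B ↦ DDA
    C ↦ D
    D ↦ BBC

A->BCA, B->DDA, C->D, D->BBC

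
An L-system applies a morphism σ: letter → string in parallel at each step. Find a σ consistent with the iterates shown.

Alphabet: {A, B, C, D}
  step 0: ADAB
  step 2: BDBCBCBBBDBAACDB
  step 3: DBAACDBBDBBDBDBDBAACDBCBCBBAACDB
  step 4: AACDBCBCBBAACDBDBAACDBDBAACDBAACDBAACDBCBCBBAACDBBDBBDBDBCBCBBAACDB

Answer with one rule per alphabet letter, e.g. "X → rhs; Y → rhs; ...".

A->CB, B->DB, C->B, D->AAC

  step 3 ⇒ step 4: DBAACDBBDBBDBDBDBAACDBCBCBBAACDB ⇒ AAC·DB·CB·CB·B·AAC·DB·DB·AAC·DB·DB·AAC·DB·AAC·DB·AAC·DB·CB·CB·B·AAC·DB·B·DB·B·DB·DB·CB·CB·B·AAC·DB
    A ↦ CB
    B ↦ DB
    C ↦ B
    D ↦ AAC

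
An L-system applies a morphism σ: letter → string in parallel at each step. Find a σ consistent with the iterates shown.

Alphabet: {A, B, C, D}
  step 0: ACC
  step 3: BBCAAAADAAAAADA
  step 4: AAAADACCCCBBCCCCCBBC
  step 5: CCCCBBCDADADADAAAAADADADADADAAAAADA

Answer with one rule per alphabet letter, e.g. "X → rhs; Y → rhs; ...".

A->C, B->AA, C->DA, D->BB

  step 4 ⇒ step 5: AAAADACCCCBBCCCCCBBC ⇒ C·C·C·C·BB·C·DA·DA·DA·DA·AA·AA·DA·DA·DA·DA·DA·AA·AA·DA
    A ↦ C
    B ↦ AA
    C ↦ DA
    D ↦ BB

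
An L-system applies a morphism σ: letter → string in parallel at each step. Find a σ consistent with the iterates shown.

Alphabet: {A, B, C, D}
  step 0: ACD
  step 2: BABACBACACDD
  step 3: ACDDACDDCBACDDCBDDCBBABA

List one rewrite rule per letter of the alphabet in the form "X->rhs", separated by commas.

A->DD, B->AC, C->CB, D->BA

  step 2 ⇒ step 3: BABACBACACDD ⇒ AC·DD·AC·DD·CB·AC·DD·CB·DD·CB·BA·BA
    A ↦ DD
    B ↦ AC
    C ↦ CB
    D ↦ BA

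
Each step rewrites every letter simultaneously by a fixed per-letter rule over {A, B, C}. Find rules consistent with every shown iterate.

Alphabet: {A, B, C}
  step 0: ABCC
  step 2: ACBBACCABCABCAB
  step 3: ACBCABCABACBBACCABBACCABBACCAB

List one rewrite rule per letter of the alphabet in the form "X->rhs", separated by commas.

A->AC, B->CAB, C->B

  step 2 ⇒ step 3: ACBBACCABCABCAB ⇒ AC·B·CAB·CAB·AC·B·B·AC·CAB·B·AC·CAB·B·AC·CAB
    A ↦ AC
    B ↦ CAB
    C ↦ B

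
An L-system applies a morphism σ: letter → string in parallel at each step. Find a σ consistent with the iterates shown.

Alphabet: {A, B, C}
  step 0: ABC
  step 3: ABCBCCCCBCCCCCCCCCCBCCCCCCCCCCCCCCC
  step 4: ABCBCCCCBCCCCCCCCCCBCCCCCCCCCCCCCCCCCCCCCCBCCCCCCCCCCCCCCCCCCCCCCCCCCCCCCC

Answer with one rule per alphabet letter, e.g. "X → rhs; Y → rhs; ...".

A->AB, B->CBC, C->CC

  step 3 ⇒ step 4: ABCBCCCCBCCCCCCCCCCBCCCCCCCCCCCCCCC ⇒ AB·CBC·CC·CBC·CC·CC·CC·CC·CBC·CC·CC·CC·CC·CC·CC·CC·CC·CC·CC·CBC·CC·CC·CC·CC·CC·CC·CC·CC·CC·CC·CC·CC·CC·CC·CC
    A ↦ AB
    B ↦ CBC
    C ↦ CC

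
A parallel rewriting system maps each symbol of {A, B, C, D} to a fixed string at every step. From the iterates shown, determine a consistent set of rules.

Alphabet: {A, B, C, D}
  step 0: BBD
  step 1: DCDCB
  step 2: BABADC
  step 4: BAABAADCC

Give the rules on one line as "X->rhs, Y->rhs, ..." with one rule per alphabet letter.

  step 1 ⇒ step 2: DCDCB ⇒ B·A·B·A·DC
    B ↦ DC
    C ↦ A
    D ↦ B
    A ↦ C  (constrained at step 2)

A->C, B->DC, C->A, D->B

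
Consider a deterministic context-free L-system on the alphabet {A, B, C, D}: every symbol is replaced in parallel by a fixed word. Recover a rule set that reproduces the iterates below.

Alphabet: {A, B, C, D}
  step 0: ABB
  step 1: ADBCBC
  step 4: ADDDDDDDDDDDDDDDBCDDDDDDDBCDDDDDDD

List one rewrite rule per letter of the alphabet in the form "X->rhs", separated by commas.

A->AD, B->BC, C->D, D->DD

  step 0 ⇒ step 1: ABB ⇒ AD·BC·BC
    A ↦ AD
    B ↦ BC
    C ↦ D  (constrained at step 1)
    D ↦ DD  (constrained at step 1)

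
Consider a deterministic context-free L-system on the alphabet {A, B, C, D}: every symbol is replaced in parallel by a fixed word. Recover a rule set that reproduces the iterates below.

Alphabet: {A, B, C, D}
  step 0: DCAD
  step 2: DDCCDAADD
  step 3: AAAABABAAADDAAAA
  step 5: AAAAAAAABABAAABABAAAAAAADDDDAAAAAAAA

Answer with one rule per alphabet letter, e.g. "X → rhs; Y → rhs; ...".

A->D, B->CC, C->BA, D->AA

  step 2 ⇒ step 3: DDCCDAADD ⇒ AA·AA·BA·BA·AA·D·D·AA·AA
    A ↦ D
    C ↦ BA
    D ↦ AA
    B ↦ CC  (constrained at step 3)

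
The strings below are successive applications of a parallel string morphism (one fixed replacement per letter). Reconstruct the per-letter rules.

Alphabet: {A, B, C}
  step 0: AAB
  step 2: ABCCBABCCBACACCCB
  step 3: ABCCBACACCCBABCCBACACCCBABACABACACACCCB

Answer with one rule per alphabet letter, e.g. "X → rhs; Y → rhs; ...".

  step 2 ⇒ step 3: ABCCBABCCBACACCCB ⇒ AB·CCB·AC·AC·CCB·AB·CCB·AC·AC·CCB·AB·AC·AB·AC·AC·AC·CCB
    A ↦ AB
    B ↦ CCB
    C ↦ AC

A->AB, B->CCB, C->AC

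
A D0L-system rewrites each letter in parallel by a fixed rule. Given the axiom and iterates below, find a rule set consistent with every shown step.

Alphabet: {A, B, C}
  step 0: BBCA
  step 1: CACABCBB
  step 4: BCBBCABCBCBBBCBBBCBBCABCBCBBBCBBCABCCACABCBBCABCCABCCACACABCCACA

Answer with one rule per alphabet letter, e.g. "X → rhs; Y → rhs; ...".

A->BB, B->CA, C->BC

  step 0 ⇒ step 1: BBCA ⇒ CA·CA·BC·BB
    A ↦ BB
    B ↦ CA
    C ↦ BC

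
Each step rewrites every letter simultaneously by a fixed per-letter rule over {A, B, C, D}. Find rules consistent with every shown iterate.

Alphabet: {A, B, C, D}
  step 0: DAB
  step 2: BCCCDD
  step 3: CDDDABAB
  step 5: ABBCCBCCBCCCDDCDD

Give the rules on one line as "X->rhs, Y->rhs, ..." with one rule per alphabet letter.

A->BC, B->C, C->D, D->AB

  step 2 ⇒ step 3: BCCCDD ⇒ C·D·D·D·AB·AB
    B ↦ C
    C ↦ D
    D ↦ AB
    A ↦ BC  (constrained at step 0)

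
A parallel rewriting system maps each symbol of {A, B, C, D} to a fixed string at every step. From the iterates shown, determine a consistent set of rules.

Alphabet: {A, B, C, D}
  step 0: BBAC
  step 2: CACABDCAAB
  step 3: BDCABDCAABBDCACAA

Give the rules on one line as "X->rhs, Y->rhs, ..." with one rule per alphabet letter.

  step 2 ⇒ step 3: CACABDCAAB ⇒ BD·CA·BD·CA·A·B·BD·CA·CA·A
    A ↦ CA
    B ↦ A
    C ↦ BD
    D ↦ B

A->CA, B->A, C->BD, D->B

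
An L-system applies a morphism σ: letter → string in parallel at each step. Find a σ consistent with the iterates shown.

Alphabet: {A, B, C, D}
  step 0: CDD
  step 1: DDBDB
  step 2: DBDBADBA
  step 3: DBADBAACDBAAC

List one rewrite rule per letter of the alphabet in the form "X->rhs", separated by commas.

  step 2 ⇒ step 3: DBDBADBA ⇒ DB·A·DB·A·AC·DB·A·AC
    A ↦ AC
    B ↦ A
    D ↦ DB
  step 0 ⇒ step 1: CDD ⇒ D·DB·DB
    C ↦ D

A->AC, B->A, C->D, D->DB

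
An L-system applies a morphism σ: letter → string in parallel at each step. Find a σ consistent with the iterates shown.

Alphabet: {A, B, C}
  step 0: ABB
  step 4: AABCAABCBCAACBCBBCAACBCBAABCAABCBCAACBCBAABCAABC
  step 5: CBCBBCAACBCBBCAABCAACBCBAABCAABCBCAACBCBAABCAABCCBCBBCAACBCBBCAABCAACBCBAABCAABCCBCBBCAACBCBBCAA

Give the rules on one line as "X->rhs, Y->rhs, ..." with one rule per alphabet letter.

A->CB, B->BC, C->AA

  step 4 ⇒ step 5: AABCAABCBCAACBCBBCAACBCBAABCAABCBCAACBCBAABCAABC ⇒ CB·CB·BC·AA·CB·CB·BC·AA·BC·AA·CB·CB·AA·BC·AA·BC·BC·AA·CB·CB·AA·BC·AA·BC·CB·CB·BC·AA·CB·CB·BC·AA·BC·AA·CB·CB·AA·BC·AA·BC·CB·CB·BC·AA·CB·CB·BC·AA
    A ↦ CB
    B ↦ BC
    C ↦ AA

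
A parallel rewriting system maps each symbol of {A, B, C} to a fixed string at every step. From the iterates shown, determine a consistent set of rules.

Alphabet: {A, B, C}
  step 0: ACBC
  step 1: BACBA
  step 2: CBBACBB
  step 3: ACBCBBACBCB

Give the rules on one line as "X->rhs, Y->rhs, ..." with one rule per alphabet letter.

A->B, B->CB, C->A

  step 2 ⇒ step 3: CBBACBB ⇒ A·CB·CB·B·A·CB·CB
    A ↦ B
    B ↦ CB
    C ↦ A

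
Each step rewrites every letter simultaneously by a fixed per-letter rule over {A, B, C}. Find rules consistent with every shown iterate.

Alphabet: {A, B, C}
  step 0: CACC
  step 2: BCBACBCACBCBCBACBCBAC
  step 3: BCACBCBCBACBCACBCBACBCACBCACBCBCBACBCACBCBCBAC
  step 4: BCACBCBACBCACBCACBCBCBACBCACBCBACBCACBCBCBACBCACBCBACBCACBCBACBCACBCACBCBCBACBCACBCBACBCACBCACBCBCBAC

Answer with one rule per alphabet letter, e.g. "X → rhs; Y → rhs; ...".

  step 3 ⇒ step 4: BCACBCBCBACBCACBCBACBCACBCACBCBCBACBCACBCBCBAC ⇒ BC·AC·BCB·AC·BC·AC·BC·AC·BC·BCB·AC·BC·AC·BCB·AC·BC·AC·BC·BCB·AC·BC·AC·BCB·AC·BC·AC·BCB·AC·BC·AC·BC·AC·BC·BCB·AC·BC·AC·BCB·AC·BC·AC·BC·AC·BC·BCB·AC
    A ↦ BCB
    B ↦ BC
    C ↦ AC

A->BCB, B->BC, C->AC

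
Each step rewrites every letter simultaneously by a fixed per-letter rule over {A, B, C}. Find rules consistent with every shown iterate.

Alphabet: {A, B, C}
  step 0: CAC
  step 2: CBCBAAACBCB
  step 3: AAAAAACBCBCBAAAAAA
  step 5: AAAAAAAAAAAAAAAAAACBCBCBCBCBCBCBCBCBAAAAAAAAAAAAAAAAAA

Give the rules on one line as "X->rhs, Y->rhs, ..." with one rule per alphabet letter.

  step 2 ⇒ step 3: CBCBAAACBCB ⇒ AA·A·AA·A·CB·CB·CB·AA·A·AA·A
    A ↦ CB
    B ↦ A
    C ↦ AA

A->CB, B->A, C->AA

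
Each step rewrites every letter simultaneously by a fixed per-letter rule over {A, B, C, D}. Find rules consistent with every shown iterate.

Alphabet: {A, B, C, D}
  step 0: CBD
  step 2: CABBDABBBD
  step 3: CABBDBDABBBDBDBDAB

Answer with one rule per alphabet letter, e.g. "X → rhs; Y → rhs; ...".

A->B, B->BD, C->CA, D->AB

  step 2 ⇒ step 3: CABBDABBBD ⇒ CA·B·BD·BD·AB·B·BD·BD·BD·AB
    A ↦ B
    B ↦ BD
    C ↦ CA
    D ↦ AB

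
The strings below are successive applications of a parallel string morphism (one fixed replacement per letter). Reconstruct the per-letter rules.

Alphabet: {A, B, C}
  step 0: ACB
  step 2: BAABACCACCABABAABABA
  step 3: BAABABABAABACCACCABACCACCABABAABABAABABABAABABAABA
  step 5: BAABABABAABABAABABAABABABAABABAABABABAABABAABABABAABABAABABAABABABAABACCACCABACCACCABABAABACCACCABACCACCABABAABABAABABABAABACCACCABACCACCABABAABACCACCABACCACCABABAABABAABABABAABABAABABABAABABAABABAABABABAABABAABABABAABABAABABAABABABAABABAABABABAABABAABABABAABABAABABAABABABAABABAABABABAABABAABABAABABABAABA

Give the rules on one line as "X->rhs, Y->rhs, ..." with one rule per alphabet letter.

  step 2 ⇒ step 3: BAABACCACCABABAABABA ⇒ BAA·BA·BA·BAA·BA·CCA·CCA·BA·CCA·CCA·BA·BAA·BA·BAA·BA·BA·BAA·BA·BAA·BA
    A ↦ BA
    B ↦ BAA
    C ↦ CCA

A->BA, B->BAA, C->CCA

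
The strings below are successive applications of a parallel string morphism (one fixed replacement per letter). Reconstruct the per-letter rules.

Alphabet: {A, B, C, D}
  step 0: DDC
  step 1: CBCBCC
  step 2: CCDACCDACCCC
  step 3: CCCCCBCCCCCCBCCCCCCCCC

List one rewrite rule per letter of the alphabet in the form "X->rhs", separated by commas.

  step 2 ⇒ step 3: CCDACCDACCCC ⇒ CC·CC·CB·C·CC·CC·CB·C·CC·CC·CC·CC
    A ↦ C
    C ↦ CC
    D ↦ CB
  step 1 ⇒ step 2: CBCBCC ⇒ CC·DA·CC·DA·CC·CC
    B ↦ DA

A->C, B->DA, C->CC, D->CB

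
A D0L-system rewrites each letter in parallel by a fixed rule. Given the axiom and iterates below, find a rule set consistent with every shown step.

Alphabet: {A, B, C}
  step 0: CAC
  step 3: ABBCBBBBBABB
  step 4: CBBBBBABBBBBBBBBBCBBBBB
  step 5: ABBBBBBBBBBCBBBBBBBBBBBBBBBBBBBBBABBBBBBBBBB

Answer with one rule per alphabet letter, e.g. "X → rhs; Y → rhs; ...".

A->CB, B->BB, C->A

  step 4 ⇒ step 5: CBBBBBABBBBBBBBBBCBBBBB ⇒ A·BB·BB·BB·BB·BB·CB·BB·BB·BB·BB·BB·BB·BB·BB·BB·BB·A·BB·BB·BB·BB·BB
    A ↦ CB
    B ↦ BB
    C ↦ A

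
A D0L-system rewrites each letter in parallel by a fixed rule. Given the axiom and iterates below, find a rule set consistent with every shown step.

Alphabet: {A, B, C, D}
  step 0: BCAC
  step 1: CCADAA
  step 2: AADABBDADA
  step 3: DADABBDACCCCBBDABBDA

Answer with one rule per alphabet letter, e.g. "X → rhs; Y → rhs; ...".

  step 2 ⇒ step 3: AADABBDADA ⇒ DA·DA·BB·DA·CC·CC·BB·DA·BB·DA
    A ↦ DA
    B ↦ CC
    D ↦ BB
  step 0 ⇒ step 1: BCAC ⇒ CC·A·DA·A
    C ↦ A

A->DA, B->CC, C->A, D->BB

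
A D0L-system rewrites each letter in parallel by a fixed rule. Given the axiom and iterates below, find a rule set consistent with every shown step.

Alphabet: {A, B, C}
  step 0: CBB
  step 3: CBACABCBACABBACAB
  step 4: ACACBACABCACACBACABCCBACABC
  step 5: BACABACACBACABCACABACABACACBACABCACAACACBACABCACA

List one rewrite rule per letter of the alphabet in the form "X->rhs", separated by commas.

A->B, B->C, C->ACA

  step 4 ⇒ step 5: ACACBACABCACACBACABCCBACABC ⇒ B·ACA·B·ACA·C·B·ACA·B·C·ACA·B·ACA·B·ACA·C·B·ACA·B·C·ACA·ACA·C·B·ACA·B·C·ACA
    A ↦ B
    B ↦ C
    C ↦ ACA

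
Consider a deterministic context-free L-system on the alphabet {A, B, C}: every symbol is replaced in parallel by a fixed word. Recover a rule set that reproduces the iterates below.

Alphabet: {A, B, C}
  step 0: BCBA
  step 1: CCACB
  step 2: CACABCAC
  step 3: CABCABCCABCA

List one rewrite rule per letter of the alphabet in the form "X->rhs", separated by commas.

  step 2 ⇒ step 3: CACABCAC ⇒ CA·B·CA·B·C·CA·B·CA
    A ↦ B
    B ↦ C
    C ↦ CA

A->B, B->C, C->CA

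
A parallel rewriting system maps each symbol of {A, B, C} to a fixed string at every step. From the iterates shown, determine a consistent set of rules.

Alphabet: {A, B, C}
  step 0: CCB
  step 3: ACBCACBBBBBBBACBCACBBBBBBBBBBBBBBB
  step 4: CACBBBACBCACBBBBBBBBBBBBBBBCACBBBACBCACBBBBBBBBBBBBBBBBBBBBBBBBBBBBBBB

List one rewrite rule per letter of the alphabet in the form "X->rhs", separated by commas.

A->C, B->BB, C->ACB

  step 3 ⇒ step 4: ACBCACBBBBBBBACBCACBBBBBBBBBBBBBBB ⇒ C·ACB·BB·ACB·C·ACB·BB·BB·BB·BB·BB·BB·BB·C·ACB·BB·ACB·C·ACB·BB·BB·BB·BB·BB·BB·BB·BB·BB·BB·BB·BB·BB·BB·BB
    A ↦ C
    B ↦ BB
    C ↦ ACB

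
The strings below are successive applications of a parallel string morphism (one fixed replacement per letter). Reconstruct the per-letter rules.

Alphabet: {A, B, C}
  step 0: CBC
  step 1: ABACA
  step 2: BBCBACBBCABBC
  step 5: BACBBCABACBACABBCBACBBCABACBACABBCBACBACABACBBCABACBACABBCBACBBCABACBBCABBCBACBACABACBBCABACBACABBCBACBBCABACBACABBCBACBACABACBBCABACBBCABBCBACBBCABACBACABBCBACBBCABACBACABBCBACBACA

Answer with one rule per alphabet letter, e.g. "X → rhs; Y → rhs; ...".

A->BBC, B->BAC, C->A

  step 1 ⇒ step 2: ABACA ⇒ BBC·BAC·BBC·A·BBC
    A ↦ BBC
    B ↦ BAC
    C ↦ A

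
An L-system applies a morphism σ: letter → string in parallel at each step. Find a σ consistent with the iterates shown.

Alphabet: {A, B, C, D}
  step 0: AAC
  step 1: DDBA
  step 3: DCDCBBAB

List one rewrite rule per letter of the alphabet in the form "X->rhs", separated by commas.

A->D, B->DC, C->BA, D->B

  step 0 ⇒ step 1: AAC ⇒ D·D·BA
    A ↦ D
    C ↦ BA
    B ↦ DC  (constrained at step 1)
    D ↦ B  (constrained at step 1)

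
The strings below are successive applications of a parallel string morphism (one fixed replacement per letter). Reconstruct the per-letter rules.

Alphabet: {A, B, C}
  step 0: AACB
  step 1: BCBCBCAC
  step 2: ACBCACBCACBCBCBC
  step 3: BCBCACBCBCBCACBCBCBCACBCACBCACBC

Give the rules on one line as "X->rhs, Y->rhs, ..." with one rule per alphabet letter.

A->BC, B->AC, C->BC

  step 2 ⇒ step 3: ACBCACBCACBCBCBC ⇒ BC·BC·AC·BC·BC·BC·AC·BC·BC·BC·AC·BC·AC·BC·AC·BC
    A ↦ BC
    B ↦ AC
    C ↦ BC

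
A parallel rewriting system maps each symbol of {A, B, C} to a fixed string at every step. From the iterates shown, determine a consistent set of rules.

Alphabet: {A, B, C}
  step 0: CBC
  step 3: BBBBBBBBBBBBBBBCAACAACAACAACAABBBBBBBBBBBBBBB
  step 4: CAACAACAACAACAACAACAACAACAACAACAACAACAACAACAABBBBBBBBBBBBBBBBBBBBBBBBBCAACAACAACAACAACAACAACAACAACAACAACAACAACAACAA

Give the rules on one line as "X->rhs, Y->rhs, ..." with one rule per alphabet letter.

A->B, B->CAA, C->BBB

  step 3 ⇒ step 4: BBBBBBBBBBBBBBBCAACAACAACAACAABBBBBBBBBBBBBBB ⇒ CAA·CAA·CAA·CAA·CAA·CAA·CAA·CAA·CAA·CAA·CAA·CAA·CAA·CAA·CAA·BBB·B·B·BBB·B·B·BBB·B·B·BBB·B·B·BBB·B·B·CAA·CAA·CAA·CAA·CAA·CAA·CAA·CAA·CAA·CAA·CAA·CAA·CAA·CAA·CAA
    A ↦ B
    B ↦ CAA
    C ↦ BBB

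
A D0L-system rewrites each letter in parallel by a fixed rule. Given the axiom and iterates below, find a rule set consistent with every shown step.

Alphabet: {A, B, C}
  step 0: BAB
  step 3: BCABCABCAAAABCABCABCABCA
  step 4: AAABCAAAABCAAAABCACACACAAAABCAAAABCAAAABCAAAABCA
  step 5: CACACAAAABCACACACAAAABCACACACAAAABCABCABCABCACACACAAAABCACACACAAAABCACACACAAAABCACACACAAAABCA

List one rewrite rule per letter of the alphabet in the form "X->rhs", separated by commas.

  step 4 ⇒ step 5: AAABCAAAABCAAAABCACACACAAAABCAAAABCAAAABCAAAABCA ⇒ CA·CA·CA·AAA·B·CA·CA·CA·CA·AAA·B·CA·CA·CA·CA·AAA·B·CA·B·CA·B·CA·B·CA·CA·CA·CA·AAA·B·CA·CA·CA·CA·AAA·B·CA·CA·CA·CA·AAA·B·CA·CA·CA·CA·AAA·B·CA
    A ↦ CA
    B ↦ AAA
    C ↦ B

A->CA, B->AAA, C->B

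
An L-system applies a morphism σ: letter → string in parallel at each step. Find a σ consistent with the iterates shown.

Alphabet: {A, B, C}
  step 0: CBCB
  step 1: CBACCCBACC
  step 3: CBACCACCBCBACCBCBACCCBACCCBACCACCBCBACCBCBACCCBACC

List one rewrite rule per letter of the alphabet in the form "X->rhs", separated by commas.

  step 0 ⇒ step 1: CBCB ⇒ CB·ACC·CB·ACC
    B ↦ ACC
    C ↦ CB
    A ↦ AC  (constrained at step 1)

A->AC, B->ACC, C->CB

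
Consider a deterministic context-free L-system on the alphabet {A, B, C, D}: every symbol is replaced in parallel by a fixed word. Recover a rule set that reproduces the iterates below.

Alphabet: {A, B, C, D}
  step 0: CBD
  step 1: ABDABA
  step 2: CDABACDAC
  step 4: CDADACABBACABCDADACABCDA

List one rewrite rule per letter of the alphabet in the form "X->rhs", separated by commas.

A->C, B->DA, C->AB, D->BA

  step 1 ⇒ step 2: ABDABA ⇒ C·DA·BA·C·DA·C
    A ↦ C
    B ↦ DA
    D ↦ BA
  step 0 ⇒ step 1: CBD ⇒ AB·DA·BA
    C ↦ AB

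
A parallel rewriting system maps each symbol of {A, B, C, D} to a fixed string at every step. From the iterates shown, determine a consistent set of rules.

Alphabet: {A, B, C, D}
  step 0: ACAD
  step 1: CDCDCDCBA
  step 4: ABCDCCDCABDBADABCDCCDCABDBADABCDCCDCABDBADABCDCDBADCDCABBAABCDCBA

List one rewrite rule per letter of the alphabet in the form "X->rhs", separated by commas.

A->CDC, B->AB, C->D, D->BA

  step 0 ⇒ step 1: ACAD ⇒ CDC·D·CDC·BA
    A ↦ CDC
    C ↦ D
    D ↦ BA
    B ↦ AB  (constrained at step 1)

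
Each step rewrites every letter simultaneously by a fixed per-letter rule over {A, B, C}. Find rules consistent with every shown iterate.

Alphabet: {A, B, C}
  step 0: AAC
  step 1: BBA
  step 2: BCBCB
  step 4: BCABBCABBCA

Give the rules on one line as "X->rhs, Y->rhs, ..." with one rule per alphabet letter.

A->B, B->BC, C->A

  step 1 ⇒ step 2: BBA ⇒ BC·BC·B
    A ↦ B
    B ↦ BC
  step 0 ⇒ step 1: AAC ⇒ B·B·A
    C ↦ A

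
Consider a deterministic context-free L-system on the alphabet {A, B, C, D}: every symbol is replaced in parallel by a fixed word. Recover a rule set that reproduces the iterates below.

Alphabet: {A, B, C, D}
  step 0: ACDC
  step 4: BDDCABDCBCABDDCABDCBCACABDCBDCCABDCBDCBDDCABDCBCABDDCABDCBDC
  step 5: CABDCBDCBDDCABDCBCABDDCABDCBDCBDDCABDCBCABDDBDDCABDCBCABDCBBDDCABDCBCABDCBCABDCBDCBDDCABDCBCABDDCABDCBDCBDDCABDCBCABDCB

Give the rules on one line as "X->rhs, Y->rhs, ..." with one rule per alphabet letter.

  step 4 ⇒ step 5: BDDCABDCBCABDDCABDCBCACABDCBDCCABDCBDCBDDCABDCBCABDDCABDCBDC ⇒ CA·BDC·BDC·B·DD·CA·BDC·B·CA·B·DD·CA·BDC·BDC·B·DD·CA·BDC·B·CA·B·DD·B·DD·CA·BDC·B·CA·BDC·B·B·DD·CA·BDC·B·CA·BDC·B·CA·BDC·BDC·B·DD·CA·BDC·B·CA·B·DD·CA·BDC·BDC·B·DD·CA·BDC·B·CA·BDC·B
    A ↦ DD
    B ↦ CA
    C ↦ B
    D ↦ BDC

A->DD, B->CA, C->B, D->BDC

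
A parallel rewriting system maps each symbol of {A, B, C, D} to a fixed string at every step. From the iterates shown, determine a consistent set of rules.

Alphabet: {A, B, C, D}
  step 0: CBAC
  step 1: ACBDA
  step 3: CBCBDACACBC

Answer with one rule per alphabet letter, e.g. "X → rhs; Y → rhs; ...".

A->BD, B->C, C->A, D->BC

  step 0 ⇒ step 1: CBAC ⇒ A·C·BD·A
    A ↦ BD
    B ↦ C
    C ↦ A
    D ↦ BC  (constrained at step 1)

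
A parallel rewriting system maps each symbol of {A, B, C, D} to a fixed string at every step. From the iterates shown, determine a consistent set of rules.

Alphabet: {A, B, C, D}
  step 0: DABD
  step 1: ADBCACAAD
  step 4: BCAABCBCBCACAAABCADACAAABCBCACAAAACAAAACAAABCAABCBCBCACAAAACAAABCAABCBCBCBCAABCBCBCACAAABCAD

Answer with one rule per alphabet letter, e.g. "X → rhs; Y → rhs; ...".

  step 0 ⇒ step 1: DABD ⇒ AD·BC·ACA·AD
    A ↦ BC
    B ↦ ACA
    D ↦ AD
    C ↦ AA  (constrained at step 1)

A->BC, B->ACA, C->AA, D->AD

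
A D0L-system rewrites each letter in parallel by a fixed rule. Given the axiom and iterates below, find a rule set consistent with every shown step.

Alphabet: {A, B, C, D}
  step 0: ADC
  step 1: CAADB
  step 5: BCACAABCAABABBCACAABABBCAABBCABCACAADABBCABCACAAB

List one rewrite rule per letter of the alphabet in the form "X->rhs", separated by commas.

A->CA, B->AB, C->B, D->AD

  step 0 ⇒ step 1: ADC ⇒ CA·AD·B
    A ↦ CA
    C ↦ B
    D ↦ AD
    B ↦ AB  (constrained at step 1)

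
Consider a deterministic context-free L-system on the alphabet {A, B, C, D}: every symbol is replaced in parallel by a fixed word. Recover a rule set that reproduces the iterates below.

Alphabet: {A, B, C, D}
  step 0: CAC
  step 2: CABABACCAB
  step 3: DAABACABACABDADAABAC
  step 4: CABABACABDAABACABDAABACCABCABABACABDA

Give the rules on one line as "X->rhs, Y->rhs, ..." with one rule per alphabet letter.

A->AB, B->AC, C->DA, D->C

  step 3 ⇒ step 4: DAABACABACABDADAABAC ⇒ C·AB·AB·AC·AB·DA·AB·AC·AB·DA·AB·AC·C·AB·C·AB·AB·AC·AB·DA
    A ↦ AB
    B ↦ AC
    C ↦ DA
    D ↦ C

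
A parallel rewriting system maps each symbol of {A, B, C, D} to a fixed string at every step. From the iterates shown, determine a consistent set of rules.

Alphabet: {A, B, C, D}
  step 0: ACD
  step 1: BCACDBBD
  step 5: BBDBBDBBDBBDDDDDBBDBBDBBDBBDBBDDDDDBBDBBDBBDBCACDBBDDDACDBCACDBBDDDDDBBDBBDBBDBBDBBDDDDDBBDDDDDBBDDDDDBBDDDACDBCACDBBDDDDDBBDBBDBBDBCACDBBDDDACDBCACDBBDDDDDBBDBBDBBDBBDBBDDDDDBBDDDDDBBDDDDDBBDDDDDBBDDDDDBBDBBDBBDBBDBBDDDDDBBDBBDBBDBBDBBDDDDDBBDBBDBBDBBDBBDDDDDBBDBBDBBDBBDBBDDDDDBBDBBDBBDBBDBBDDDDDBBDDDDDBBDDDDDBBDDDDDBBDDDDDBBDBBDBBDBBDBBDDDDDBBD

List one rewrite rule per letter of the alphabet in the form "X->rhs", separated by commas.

  step 0 ⇒ step 1: ACD ⇒ BC·ACD·BBD
    A ↦ BC
    C ↦ ACD
    D ↦ BBD
    B ↦ DD  (constrained at step 1)

A->BC, B->DD, C->ACD, D->BBD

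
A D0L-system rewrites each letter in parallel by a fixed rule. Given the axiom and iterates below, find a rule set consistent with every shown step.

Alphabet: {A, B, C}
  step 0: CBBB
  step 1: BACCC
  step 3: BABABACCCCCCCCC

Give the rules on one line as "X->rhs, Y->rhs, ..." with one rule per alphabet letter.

A->CC, B->C, C->BA

  step 0 ⇒ step 1: CBBB ⇒ BA·C·C·C
    B ↦ C
    C ↦ BA
    A ↦ CC  (constrained at step 1)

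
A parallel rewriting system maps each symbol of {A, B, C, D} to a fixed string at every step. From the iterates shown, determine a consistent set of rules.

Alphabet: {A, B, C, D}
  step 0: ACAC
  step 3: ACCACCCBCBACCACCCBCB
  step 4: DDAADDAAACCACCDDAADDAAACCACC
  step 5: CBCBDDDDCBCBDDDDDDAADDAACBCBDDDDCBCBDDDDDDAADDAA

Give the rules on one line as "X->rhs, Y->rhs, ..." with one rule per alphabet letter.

A->DD, B->CC, C->A, D->CB

  step 4 ⇒ step 5: DDAADDAAACCACCDDAADDAAACCACC ⇒ CB·CB·DD·DD·CB·CB·DD·DD·DD·A·A·DD·A·A·CB·CB·DD·DD·CB·CB·DD·DD·DD·A·A·DD·A·A
    A ↦ DD
    C ↦ A
    D ↦ CB
  step 3 ⇒ step 4: ACCACCCBCBACCACCCBCB ⇒ DD·A·A·DD·A·A·A·CC·A·CC·DD·A·A·DD·A·A·A·CC·A·CC
    B ↦ CC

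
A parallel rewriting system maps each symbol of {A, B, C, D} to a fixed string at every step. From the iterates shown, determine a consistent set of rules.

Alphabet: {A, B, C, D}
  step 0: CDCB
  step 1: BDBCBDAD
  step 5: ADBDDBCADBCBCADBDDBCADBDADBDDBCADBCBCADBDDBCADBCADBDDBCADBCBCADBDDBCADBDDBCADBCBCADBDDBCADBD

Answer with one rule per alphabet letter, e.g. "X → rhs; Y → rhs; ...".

A->D, B->AD, C->BD, D->BC

  step 0 ⇒ step 1: CDCB ⇒ BD·BC·BD·AD
    B ↦ AD
    C ↦ BD
    D ↦ BC
    A ↦ D  (constrained at step 1)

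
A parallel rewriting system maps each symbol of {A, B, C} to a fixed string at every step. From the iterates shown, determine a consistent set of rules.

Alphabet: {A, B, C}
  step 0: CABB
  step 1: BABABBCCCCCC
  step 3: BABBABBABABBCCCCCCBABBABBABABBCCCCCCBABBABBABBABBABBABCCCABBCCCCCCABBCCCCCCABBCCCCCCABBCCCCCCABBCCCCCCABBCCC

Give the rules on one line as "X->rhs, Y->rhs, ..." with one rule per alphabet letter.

A->ABB, B->CCC, C->BAB

  step 0 ⇒ step 1: CABB ⇒ BAB·ABB·CCC·CCC
    A ↦ ABB
    B ↦ CCC
    C ↦ BAB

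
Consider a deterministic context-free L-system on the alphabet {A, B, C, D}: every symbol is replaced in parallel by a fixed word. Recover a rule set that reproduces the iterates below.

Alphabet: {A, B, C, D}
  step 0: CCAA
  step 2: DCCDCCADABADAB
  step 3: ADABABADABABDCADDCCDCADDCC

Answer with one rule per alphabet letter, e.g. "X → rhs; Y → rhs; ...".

  step 2 ⇒ step 3: DCCDCCADABADAB ⇒ AD·AB·AB·AD·AB·AB·DC·AD·DC·C·DC·AD·DC·C
    A ↦ DC
    B ↦ C
    C ↦ AB
    D ↦ AD

A->DC, B->C, C->AB, D->AD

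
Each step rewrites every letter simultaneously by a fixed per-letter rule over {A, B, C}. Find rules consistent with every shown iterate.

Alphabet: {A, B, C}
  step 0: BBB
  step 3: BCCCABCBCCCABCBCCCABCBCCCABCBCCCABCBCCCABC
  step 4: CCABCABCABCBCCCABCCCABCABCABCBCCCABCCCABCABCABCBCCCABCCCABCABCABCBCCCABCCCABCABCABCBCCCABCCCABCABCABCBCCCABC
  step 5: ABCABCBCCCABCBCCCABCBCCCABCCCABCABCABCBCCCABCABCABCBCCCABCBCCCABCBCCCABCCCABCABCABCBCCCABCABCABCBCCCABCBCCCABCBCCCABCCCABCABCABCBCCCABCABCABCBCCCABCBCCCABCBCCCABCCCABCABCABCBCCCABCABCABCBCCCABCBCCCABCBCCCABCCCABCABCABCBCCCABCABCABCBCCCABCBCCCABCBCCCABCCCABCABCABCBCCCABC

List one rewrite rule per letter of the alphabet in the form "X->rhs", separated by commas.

  step 4 ⇒ step 5: CCABCABCABCBCCCABCCCABCABCABCBCCCABCCCABCABCABCBCCCABCCCABCABCABCBCCCABCCCABCABCABCBCCCABCCCABCABCABCBCCCABC ⇒ ABC·ABC·BC·CC·ABC·BC·CC·ABC·BC·CC·ABC·CC·ABC·ABC·ABC·BC·CC·ABC·ABC·ABC·BC·CC·ABC·BC·CC·ABC·BC·CC·ABC·CC·ABC·ABC·ABC·BC·CC·ABC·ABC·ABC·BC·CC·ABC·BC·CC·ABC·BC·CC·ABC·CC·ABC·ABC·ABC·BC·CC·ABC·ABC·ABC·BC·CC·ABC·BC·CC·ABC·BC·CC·ABC·CC·ABC·ABC·ABC·BC·CC·ABC·ABC·ABC·BC·CC·ABC·BC·CC·ABC·BC·CC·ABC·CC·ABC·ABC·ABC·BC·CC·ABC·ABC·ABC·BC·CC·ABC·BC·CC·ABC·BC·CC·ABC·CC·ABC·ABC·ABC·BC·CC·ABC
    A ↦ BC
    B ↦ CC
    C ↦ ABC

A->BC, B->CC, C->ABC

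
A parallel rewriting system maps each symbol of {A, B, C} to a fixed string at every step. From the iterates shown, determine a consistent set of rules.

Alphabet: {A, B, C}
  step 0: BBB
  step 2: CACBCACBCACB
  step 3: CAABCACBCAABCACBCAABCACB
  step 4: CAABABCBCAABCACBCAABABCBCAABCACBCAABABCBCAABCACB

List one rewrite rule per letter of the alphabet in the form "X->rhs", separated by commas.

A->AB, B->CB, C->CA

  step 3 ⇒ step 4: CAABCACBCAABCACBCAABCACB ⇒ CA·AB·AB·CB·CA·AB·CA·CB·CA·AB·AB·CB·CA·AB·CA·CB·CA·AB·AB·CB·CA·AB·CA·CB
    A ↦ AB
    B ↦ CB
    C ↦ CA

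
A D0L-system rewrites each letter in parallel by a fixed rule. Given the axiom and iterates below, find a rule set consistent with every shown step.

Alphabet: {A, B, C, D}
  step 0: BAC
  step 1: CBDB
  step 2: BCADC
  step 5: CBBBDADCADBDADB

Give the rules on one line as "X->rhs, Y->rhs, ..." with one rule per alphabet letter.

A->BD, B->C, C->B, D->AD

  step 1 ⇒ step 2: CBDB ⇒ B·C·AD·C
    B ↦ C
    C ↦ B
    D ↦ AD
  step 0 ⇒ step 1: BAC ⇒ C·BD·B
    A ↦ BD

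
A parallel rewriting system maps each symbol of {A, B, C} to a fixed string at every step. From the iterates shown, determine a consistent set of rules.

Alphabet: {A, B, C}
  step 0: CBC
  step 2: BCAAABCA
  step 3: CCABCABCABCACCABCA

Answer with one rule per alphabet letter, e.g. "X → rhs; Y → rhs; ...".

  step 2 ⇒ step 3: BCAAABCA ⇒ CC·A·BCA·BCA·BCA·CC·A·BCA
    A ↦ BCA
    B ↦ CC
    C ↦ A

A->BCA, B->CC, C->A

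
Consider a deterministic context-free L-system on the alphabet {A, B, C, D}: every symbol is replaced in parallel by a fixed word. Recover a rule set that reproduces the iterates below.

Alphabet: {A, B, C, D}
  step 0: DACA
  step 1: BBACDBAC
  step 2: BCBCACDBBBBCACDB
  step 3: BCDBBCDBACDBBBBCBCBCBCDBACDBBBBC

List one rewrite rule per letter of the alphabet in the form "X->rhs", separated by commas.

  step 2 ⇒ step 3: BCBCACDBBBBCACDB ⇒ BC·DB·BC·DB·AC·DB·BB·BC·BC·BC·BC·DB·AC·DB·BB·BC
    A ↦ AC
    B ↦ BC
    C ↦ DB
    D ↦ BB

A->AC, B->BC, C->DB, D->BB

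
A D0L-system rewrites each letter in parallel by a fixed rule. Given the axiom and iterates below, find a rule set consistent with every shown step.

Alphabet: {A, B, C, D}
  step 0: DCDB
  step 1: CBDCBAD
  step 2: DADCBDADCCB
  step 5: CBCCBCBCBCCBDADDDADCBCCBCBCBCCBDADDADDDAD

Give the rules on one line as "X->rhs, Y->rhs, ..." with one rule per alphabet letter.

  step 1 ⇒ step 2: CBDCBAD ⇒ D·AD·CB·D·AD·C·CB
    A ↦ C
    B ↦ AD
    C ↦ D
    D ↦ CB

A->C, B->AD, C->D, D->CB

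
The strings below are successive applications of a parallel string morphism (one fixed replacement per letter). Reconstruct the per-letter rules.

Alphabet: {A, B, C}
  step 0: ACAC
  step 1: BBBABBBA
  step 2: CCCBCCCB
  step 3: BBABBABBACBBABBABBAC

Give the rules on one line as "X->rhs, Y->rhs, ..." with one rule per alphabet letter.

  step 2 ⇒ step 3: CCCBCCCB ⇒ BBA·BBA·BBA·C·BBA·BBA·BBA·C
    B ↦ C
    C ↦ BBA
  step 0 ⇒ step 1: ACAC ⇒ B·BBA·B·BBA
    A ↦ B

A->B, B->C, C->BBA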